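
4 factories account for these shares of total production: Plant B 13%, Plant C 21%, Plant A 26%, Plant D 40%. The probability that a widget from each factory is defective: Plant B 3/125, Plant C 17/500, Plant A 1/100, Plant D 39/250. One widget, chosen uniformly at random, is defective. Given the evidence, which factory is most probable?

By Bayes' rule, posterior ∝ prior × likelihood:
  Plant B: 0.13 × 0.024 = 0.00312
  Plant C: 0.21 × 0.034 = 0.00714
  Plant A: 0.26 × 0.01 = 0.0026
  Plant D: 0.4 × 0.156 = 0.0624
Normalizing constant = 0.07526.
Largest term belongs to Plant D, so Plant D is most probable.

Plant D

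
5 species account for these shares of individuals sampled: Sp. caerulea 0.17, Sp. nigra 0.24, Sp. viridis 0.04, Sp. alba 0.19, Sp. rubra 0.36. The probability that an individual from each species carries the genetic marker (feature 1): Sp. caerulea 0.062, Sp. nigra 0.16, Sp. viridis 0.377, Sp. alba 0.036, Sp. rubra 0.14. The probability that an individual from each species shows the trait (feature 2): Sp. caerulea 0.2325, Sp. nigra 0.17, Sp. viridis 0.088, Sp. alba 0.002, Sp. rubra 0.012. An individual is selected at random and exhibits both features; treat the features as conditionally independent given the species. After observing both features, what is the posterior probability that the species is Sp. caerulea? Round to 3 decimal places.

0.224

By Bayes' rule, posterior ∝ prior × likelihood:
  Sp. caerulea: 0.17 × 0.062 × 0.2325 = 0.00245055
  Sp. nigra: 0.24 × 0.16 × 0.17 = 0.006528
  Sp. viridis: 0.04 × 0.377 × 0.088 = 0.00132704
  Sp. alba: 0.19 × 0.036 × 0.002 = 0.00001368
  Sp. rubra: 0.36 × 0.14 × 0.012 = 0.0006048
Normalizing constant = 0.01092407.
P(Sp. caerulea | evidence) = 0.00245055 / 0.01092407 ≈ 0.224.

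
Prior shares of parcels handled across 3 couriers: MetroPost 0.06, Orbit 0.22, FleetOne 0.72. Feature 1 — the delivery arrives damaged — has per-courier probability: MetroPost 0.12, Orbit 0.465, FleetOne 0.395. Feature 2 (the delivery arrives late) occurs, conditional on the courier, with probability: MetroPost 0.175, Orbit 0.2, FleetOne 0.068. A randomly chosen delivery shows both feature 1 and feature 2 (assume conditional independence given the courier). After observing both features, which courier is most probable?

Orbit

Compute prior × likelihood for every hypothesis:
  MetroPost: 0.06 × 0.12 × 0.175 = 0.00126
  Orbit: 0.22 × 0.465 × 0.2 = 0.02046
  FleetOne: 0.72 × 0.395 × 0.068 = 0.0193392
Total = 0.0410592.
Largest term belongs to Orbit, so Orbit is most probable.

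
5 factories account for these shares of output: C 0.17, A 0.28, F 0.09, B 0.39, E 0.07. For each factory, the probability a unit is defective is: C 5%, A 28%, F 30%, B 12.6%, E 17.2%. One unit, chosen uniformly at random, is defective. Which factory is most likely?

Unnormalized posteriors (prior × likelihood):
  C: 0.17 × 0.05 = 0.0085
  A: 0.28 × 0.28 = 0.0784
  F: 0.09 × 0.3 = 0.027
  B: 0.39 × 0.126 = 0.04914
  E: 0.07 × 0.172 = 0.01204
Sum = 0.17508.
Largest term belongs to A, so A is most probable.

A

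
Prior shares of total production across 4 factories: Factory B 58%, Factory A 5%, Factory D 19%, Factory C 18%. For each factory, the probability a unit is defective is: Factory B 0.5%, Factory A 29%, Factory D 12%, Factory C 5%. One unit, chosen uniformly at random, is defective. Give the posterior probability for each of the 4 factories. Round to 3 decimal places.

Compute prior × likelihood for every hypothesis:
  Factory B: 0.58 × 0.005 = 0.0029
  Factory A: 0.05 × 0.29 = 0.0145
  Factory D: 0.19 × 0.12 = 0.0228
  Factory C: 0.18 × 0.05 = 0.009
Normalizing constant = 0.0492.
P(Factory B | defective) = 0.0029/0.0492 ≈ 0.059
P(Factory A | defective) = 0.0145/0.0492 ≈ 0.295
P(Factory D | defective) = 0.0228/0.0492 ≈ 0.463
P(Factory C | defective) = 0.009/0.0492 ≈ 0.183

Factory B 0.059, Factory A 0.295, Factory D 0.463, Factory C 0.183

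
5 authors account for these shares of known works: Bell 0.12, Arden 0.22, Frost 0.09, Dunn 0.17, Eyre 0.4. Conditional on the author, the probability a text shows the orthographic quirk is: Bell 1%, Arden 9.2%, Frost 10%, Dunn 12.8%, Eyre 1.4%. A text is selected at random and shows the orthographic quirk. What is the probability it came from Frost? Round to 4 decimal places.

0.1557

Compute prior × likelihood for every hypothesis:
  Bell: 0.12 × 0.01 = 0.0012
  Arden: 0.22 × 0.092 = 0.02024
  Frost: 0.09 × 0.1 = 0.009
  Dunn: 0.17 × 0.128 = 0.02176
  Eyre: 0.4 × 0.014 = 0.0056
Total = 0.0578.
P(Frost | evidence) = 0.009 / 0.0578 ≈ 0.1557.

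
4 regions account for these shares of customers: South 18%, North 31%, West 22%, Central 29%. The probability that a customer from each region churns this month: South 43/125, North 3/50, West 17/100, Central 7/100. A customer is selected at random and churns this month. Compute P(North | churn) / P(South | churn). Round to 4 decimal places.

By Bayes' rule, posterior ∝ prior × likelihood:
  South: 0.18 × 0.344 = 0.06192
  North: 0.31 × 0.06 = 0.0186
  West: 0.22 × 0.17 = 0.0374
  Central: 0.29 × 0.07 = 0.0203
Normalizing constant = 0.13822.
The ratio is 0.0186 / 0.06192 (the normalizer cancels) = 0.3004.

0.3004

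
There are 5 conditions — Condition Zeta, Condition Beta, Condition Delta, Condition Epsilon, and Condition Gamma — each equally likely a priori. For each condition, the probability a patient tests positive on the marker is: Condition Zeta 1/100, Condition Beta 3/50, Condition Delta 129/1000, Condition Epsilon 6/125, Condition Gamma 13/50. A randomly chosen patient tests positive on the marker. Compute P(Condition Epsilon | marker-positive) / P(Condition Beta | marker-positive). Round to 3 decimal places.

0.800

Since the prior is uniform, the posterior is proportional to the likelihood:
  Condition Zeta: 0.01
  Condition Beta: 0.06
  Condition Delta: 0.129
  Condition Epsilon: 0.048
  Condition Gamma: 0.26
Normalizing constant = 0.507.
The ratio is 0.048 / 0.06 (the normalizer cancels) = 0.800.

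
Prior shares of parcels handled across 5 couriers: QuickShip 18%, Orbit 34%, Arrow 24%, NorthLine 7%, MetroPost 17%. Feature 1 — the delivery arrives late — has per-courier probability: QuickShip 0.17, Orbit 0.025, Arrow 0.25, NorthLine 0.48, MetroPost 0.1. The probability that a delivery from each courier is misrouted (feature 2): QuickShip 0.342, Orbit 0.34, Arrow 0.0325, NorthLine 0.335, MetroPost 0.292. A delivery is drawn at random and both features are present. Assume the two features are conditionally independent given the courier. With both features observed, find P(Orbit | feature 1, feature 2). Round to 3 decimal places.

Unnormalized posteriors (prior × likelihood):
  QuickShip: 0.18 × 0.17 × 0.342 = 0.0104652
  Orbit: 0.34 × 0.025 × 0.34 = 0.00289
  Arrow: 0.24 × 0.25 × 0.0325 = 0.00195
  NorthLine: 0.07 × 0.48 × 0.335 = 0.011256
  MetroPost: 0.17 × 0.1 × 0.292 = 0.004964
Sum = 0.0315252.
P(Orbit | evidence) = 0.00289 / 0.0315252 ≈ 0.092.

0.092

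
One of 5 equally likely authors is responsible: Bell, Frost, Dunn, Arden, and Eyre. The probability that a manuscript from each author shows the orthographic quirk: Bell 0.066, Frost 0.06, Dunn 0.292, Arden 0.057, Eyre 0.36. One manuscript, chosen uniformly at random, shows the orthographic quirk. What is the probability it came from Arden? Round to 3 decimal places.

With a uniform prior (1/5 each), posterior ∝ likelihood:
  Bell: 0.066
  Frost: 0.06
  Dunn: 0.292
  Arden: 0.057
  Eyre: 0.36
Total = 0.835.
P(Arden | evidence) = 0.057 / 0.835 ≈ 0.068.

0.068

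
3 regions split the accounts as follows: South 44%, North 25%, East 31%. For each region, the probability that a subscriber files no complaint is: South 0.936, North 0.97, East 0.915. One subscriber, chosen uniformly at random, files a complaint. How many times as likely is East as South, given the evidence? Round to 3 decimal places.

Taking complements, P(complaint | each) = South 0.064, North 0.03, East 0.085.
Compute prior × likelihood for every hypothesis:
  South: 0.44 × 0.064 = 0.02816
  North: 0.25 × 0.03 = 0.0075
  East: 0.31 × 0.085 = 0.02635
Normalizing constant = 0.06201.
The ratio is 0.02635 / 0.02816 (the normalizer cancels) = 0.936.

0.936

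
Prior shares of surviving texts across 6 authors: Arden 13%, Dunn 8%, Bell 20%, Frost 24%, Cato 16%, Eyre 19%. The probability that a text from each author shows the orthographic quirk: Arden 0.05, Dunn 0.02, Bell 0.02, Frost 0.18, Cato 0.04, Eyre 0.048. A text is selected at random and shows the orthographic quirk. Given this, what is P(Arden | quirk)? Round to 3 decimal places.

Unnormalized posteriors (prior × likelihood):
  Arden: 0.13 × 0.05 = 0.0065
  Dunn: 0.08 × 0.02 = 0.0016
  Bell: 0.2 × 0.02 = 0.004
  Frost: 0.24 × 0.18 = 0.0432
  Cato: 0.16 × 0.04 = 0.0064
  Eyre: 0.19 × 0.048 = 0.00912
Sum = 0.07082.
P(Arden | evidence) = 0.0065 / 0.07082 ≈ 0.092.

0.092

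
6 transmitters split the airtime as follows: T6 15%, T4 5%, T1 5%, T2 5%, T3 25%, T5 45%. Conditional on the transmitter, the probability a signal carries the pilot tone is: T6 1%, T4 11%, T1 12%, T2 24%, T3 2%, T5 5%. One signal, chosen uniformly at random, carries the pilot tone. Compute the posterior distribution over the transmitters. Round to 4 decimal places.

By Bayes' rule, posterior ∝ prior × likelihood:
  T6: 0.15 × 0.01 = 0.0015
  T4: 0.05 × 0.11 = 0.0055
  T1: 0.05 × 0.12 = 0.006
  T2: 0.05 × 0.24 = 0.012
  T3: 0.25 × 0.02 = 0.005
  T5: 0.45 × 0.05 = 0.0225
Normalizing constant = 0.0525.
P(T6 | pilot) = 0.0015/0.0525 ≈ 0.0286
P(T4 | pilot) = 0.0055/0.0525 ≈ 0.1048
P(T1 | pilot) = 0.006/0.0525 ≈ 0.1143
P(T2 | pilot) = 0.012/0.0525 ≈ 0.2286
P(T3 | pilot) = 0.005/0.0525 ≈ 0.0952
P(T5 | pilot) = 0.0225/0.0525 ≈ 0.4286

T6 0.0286, T4 0.1048, T1 0.1143, T2 0.2286, T3 0.0952, T5 0.4286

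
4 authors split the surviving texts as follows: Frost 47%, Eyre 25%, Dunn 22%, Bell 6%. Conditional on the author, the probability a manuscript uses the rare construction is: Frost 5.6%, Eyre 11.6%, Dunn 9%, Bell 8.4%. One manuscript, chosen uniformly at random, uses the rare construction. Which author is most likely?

Unnormalized posteriors (prior × likelihood):
  Frost: 0.47 × 0.056 = 0.02632
  Eyre: 0.25 × 0.116 = 0.029
  Dunn: 0.22 × 0.09 = 0.0198
  Bell: 0.06 × 0.084 = 0.00504
Normalizing constant = 0.08016.
Largest term belongs to Eyre, so Eyre is most probable.

Eyre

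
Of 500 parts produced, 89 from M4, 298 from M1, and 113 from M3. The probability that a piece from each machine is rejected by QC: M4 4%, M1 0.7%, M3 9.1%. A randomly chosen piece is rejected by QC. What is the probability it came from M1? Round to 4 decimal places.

By Bayes' rule, posterior ∝ prior × likelihood:
  M4: 0.178 × 0.04 = 0.00712
  M1: 0.596 × 0.007 = 0.004172
  M3: 0.226 × 0.091 = 0.020566
Normalizing constant = 0.031858.
P(M1 | evidence) = 0.004172 / 0.031858 ≈ 0.1310.

0.1310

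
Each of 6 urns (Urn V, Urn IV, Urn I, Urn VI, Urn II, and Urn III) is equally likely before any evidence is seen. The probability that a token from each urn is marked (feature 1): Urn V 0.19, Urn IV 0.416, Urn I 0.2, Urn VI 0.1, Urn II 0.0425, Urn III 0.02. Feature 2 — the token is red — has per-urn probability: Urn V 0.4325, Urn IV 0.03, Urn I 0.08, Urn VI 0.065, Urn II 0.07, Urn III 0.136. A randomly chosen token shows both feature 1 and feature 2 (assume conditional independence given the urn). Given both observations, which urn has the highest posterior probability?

Since the prior is uniform, the posterior is proportional to the likelihood:
  Urn V: 0.19 × 0.4325 = 0.082175
  Urn IV: 0.416 × 0.03 = 0.01248
  Urn I: 0.2 × 0.08 = 0.016
  Urn VI: 0.1 × 0.065 = 0.0065
  Urn II: 0.0425 × 0.07 = 0.002975
  Urn III: 0.02 × 0.136 = 0.00272
Total = 0.12285.
Largest term belongs to Urn V, so Urn V is most probable.

Urn V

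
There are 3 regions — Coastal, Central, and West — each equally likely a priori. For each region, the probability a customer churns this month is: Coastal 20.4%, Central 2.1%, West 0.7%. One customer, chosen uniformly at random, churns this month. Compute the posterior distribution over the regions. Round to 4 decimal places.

Since the prior is uniform, the posterior is proportional to the likelihood:
  Coastal: 0.204
  Central: 0.021
  West: 0.007
Sum = 0.232.
P(Coastal | churn) = 0.204/0.232 ≈ 0.8793
P(Central | churn) = 0.021/0.232 ≈ 0.0905
P(West | churn) = 0.007/0.232 ≈ 0.0302

Coastal 0.8793, Central 0.0905, West 0.0302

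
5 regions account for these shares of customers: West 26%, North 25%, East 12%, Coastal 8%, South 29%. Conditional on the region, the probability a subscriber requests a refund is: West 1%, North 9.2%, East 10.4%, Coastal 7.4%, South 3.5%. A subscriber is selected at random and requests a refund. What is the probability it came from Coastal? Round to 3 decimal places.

By Bayes' rule, posterior ∝ prior × likelihood:
  West: 0.26 × 0.01 = 0.0026
  North: 0.25 × 0.092 = 0.023
  East: 0.12 × 0.104 = 0.01248
  Coastal: 0.08 × 0.074 = 0.00592
  South: 0.29 × 0.035 = 0.01015
Sum = 0.05415.
P(Coastal | evidence) = 0.00592 / 0.05415 ≈ 0.109.

0.109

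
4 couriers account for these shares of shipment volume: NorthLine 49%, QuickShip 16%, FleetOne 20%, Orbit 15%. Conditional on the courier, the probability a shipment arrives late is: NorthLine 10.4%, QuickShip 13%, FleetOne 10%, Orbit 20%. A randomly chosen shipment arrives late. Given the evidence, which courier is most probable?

NorthLine

Unnormalized posteriors (prior × likelihood):
  NorthLine: 0.49 × 0.104 = 0.05096
  QuickShip: 0.16 × 0.13 = 0.0208
  FleetOne: 0.2 × 0.1 = 0.02
  Orbit: 0.15 × 0.2 = 0.03
Total = 0.12176.
Largest term belongs to NorthLine, so NorthLine is most probable.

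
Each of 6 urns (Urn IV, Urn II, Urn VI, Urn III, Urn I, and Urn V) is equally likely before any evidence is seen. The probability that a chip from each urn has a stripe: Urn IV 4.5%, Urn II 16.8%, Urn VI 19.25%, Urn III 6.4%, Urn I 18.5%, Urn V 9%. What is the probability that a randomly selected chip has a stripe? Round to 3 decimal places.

With a uniform prior (1/6 each), posterior ∝ likelihood:
  Urn IV: 0.045
  Urn II: 0.168
  Urn VI: 0.1925
  Urn III: 0.064
  Urn I: 0.185
  Urn V: 0.09
P(striped) = (1/6) × (0.045 + 0.168 + 0.1925 + 0.064 + 0.185 + 0.09) = 0.7445/6 ≈ 0.124.

0.124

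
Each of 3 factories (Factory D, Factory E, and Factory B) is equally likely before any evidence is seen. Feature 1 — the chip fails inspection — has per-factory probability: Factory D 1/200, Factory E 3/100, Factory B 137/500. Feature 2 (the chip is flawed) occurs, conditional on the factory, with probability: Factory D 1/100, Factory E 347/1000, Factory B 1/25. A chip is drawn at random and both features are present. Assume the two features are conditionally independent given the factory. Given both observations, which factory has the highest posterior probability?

With a uniform prior (1/3 each), posterior ∝ likelihood:
  Factory D: 0.005 × 0.01 = 0.00005
  Factory E: 0.03 × 0.347 = 0.01041
  Factory B: 0.274 × 0.04 = 0.01096
Sum = 0.02142.
Largest term belongs to Factory B, so Factory B is most probable.

Factory B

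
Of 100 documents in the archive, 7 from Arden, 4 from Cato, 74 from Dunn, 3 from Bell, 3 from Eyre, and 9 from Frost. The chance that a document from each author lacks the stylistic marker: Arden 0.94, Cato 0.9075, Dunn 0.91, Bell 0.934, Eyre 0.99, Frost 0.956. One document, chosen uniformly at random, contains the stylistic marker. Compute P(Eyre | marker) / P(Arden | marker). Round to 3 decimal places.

0.071

Taking complements, P(marker | each) = Arden 0.06, Cato 0.0925, Dunn 0.09, Bell 0.066, Eyre 0.01, Frost 0.044.
By Bayes' rule, posterior ∝ prior × likelihood:
  Arden: 0.07 × 0.06 = 0.0042
  Cato: 0.04 × 0.0925 = 0.0037
  Dunn: 0.74 × 0.09 = 0.0666
  Bell: 0.03 × 0.066 = 0.00198
  Eyre: 0.03 × 0.01 = 0.0003
  Frost: 0.09 × 0.044 = 0.00396
Normalizing constant = 0.08074.
The ratio is 0.0003 / 0.0042 (the normalizer cancels) = 0.071.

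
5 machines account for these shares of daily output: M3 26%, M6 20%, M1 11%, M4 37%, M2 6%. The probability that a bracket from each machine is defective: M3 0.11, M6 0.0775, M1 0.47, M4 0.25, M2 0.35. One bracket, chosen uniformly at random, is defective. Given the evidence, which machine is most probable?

M4

Unnormalized posteriors (prior × likelihood):
  M3: 0.26 × 0.11 = 0.0286
  M6: 0.2 × 0.0775 = 0.0155
  M1: 0.11 × 0.47 = 0.0517
  M4: 0.37 × 0.25 = 0.0925
  M2: 0.06 × 0.35 = 0.021
Sum = 0.2093.
Largest term belongs to M4, so M4 is most probable.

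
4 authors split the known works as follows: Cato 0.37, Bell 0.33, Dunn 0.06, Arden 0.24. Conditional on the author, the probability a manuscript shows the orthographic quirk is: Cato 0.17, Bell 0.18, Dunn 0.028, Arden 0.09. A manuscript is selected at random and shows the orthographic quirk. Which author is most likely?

Cato

Unnormalized posteriors (prior × likelihood):
  Cato: 0.37 × 0.17 = 0.0629
  Bell: 0.33 × 0.18 = 0.0594
  Dunn: 0.06 × 0.028 = 0.00168
  Arden: 0.24 × 0.09 = 0.0216
Total = 0.14558.
Largest term belongs to Cato, so Cato is most probable.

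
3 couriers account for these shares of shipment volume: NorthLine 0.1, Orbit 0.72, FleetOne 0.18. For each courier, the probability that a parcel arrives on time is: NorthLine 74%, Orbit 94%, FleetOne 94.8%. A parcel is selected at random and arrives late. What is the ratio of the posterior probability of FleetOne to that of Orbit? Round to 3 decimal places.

Taking complements, P(late | each) = NorthLine 0.26, Orbit 0.06, FleetOne 0.052.
By Bayes' rule, posterior ∝ prior × likelihood:
  NorthLine: 0.1 × 0.26 = 0.026
  Orbit: 0.72 × 0.06 = 0.0432
  FleetOne: 0.18 × 0.052 = 0.00936
Total = 0.07856.
The ratio is 0.00936 / 0.0432 (the normalizer cancels) = 0.217.

0.217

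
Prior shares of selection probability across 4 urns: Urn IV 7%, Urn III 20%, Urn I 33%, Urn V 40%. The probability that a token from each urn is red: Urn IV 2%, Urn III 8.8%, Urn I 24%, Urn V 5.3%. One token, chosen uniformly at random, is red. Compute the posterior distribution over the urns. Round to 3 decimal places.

Urn IV 0.012, Urn III 0.147, Urn I 0.663, Urn V 0.178

Prior × likelihood for each hypothesis:
  Urn IV: 0.07 × 0.02 = 0.0014
  Urn III: 0.2 × 0.088 = 0.0176
  Urn I: 0.33 × 0.24 = 0.0792
  Urn V: 0.4 × 0.053 = 0.0212
Total = 0.1194.
P(Urn IV | red) = 0.0014/0.1194 ≈ 0.012
P(Urn III | red) = 0.0176/0.1194 ≈ 0.147
P(Urn I | red) = 0.0792/0.1194 ≈ 0.663
P(Urn V | red) = 0.0212/0.1194 ≈ 0.178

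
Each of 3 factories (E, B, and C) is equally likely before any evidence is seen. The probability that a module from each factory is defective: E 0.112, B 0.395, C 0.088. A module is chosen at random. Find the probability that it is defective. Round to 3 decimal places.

Since the prior is uniform, the posterior is proportional to the likelihood:
  E: 0.112
  B: 0.395
  C: 0.088
P(defective) = (1/3) × (0.112 + 0.395 + 0.088) = 0.595/3 ≈ 0.198.

0.198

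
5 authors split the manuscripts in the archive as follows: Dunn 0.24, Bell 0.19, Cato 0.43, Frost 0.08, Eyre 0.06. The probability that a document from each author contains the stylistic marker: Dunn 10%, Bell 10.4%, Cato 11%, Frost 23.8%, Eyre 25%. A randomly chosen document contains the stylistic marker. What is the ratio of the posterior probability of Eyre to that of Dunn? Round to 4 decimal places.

By Bayes' rule, posterior ∝ prior × likelihood:
  Dunn: 0.24 × 0.1 = 0.024
  Bell: 0.19 × 0.104 = 0.01976
  Cato: 0.43 × 0.11 = 0.0473
  Frost: 0.08 × 0.238 = 0.01904
  Eyre: 0.06 × 0.25 = 0.015
Normalizing constant = 0.1251.
The ratio is 0.015 / 0.024 (the normalizer cancels) = 0.6250.

0.6250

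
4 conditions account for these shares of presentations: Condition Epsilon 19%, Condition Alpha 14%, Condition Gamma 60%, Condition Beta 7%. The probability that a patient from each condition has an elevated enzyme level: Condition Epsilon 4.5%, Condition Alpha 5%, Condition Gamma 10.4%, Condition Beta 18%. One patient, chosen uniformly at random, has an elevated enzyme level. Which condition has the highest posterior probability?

Condition Gamma

By Bayes' rule, posterior ∝ prior × likelihood:
  Condition Epsilon: 0.19 × 0.045 = 0.00855
  Condition Alpha: 0.14 × 0.05 = 0.007
  Condition Gamma: 0.6 × 0.104 = 0.0624
  Condition Beta: 0.07 × 0.18 = 0.0126
Sum = 0.09055.
Largest term belongs to Condition Gamma, so Condition Gamma is most probable.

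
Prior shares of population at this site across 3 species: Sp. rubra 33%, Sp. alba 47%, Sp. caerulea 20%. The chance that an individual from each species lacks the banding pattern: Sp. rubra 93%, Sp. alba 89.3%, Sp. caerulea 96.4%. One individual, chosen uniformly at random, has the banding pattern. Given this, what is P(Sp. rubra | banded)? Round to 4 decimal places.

Taking complements, P(banded | each) = Sp. rubra 0.07, Sp. alba 0.107, Sp. caerulea 0.036.
Compute prior × likelihood for every hypothesis:
  Sp. rubra: 0.33 × 0.07 = 0.0231
  Sp. alba: 0.47 × 0.107 = 0.05029
  Sp. caerulea: 0.2 × 0.036 = 0.0072
Normalizing constant = 0.08059.
P(Sp. rubra | evidence) = 0.0231 / 0.08059 ≈ 0.2866.

0.2866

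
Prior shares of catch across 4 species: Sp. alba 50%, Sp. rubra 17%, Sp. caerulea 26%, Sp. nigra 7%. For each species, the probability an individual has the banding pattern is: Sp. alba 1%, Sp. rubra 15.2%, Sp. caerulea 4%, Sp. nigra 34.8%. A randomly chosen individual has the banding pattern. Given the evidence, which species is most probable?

Sp. rubra

Prior × likelihood for each hypothesis:
  Sp. alba: 0.5 × 0.01 = 0.005
  Sp. rubra: 0.17 × 0.152 = 0.02584
  Sp. caerulea: 0.26 × 0.04 = 0.0104
  Sp. nigra: 0.07 × 0.348 = 0.02436
Sum = 0.0656.
Largest term belongs to Sp. rubra, so Sp. rubra is most probable.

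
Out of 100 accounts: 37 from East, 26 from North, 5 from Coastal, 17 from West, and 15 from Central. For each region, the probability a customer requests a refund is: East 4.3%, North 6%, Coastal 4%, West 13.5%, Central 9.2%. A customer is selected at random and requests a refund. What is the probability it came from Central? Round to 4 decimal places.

0.1964

Compute prior × likelihood for every hypothesis:
  East: 0.37 × 0.043 = 0.01591
  North: 0.26 × 0.06 = 0.0156
  Coastal: 0.05 × 0.04 = 0.002
  West: 0.17 × 0.135 = 0.02295
  Central: 0.15 × 0.092 = 0.0138
Sum = 0.07026.
P(Central | evidence) = 0.0138 / 0.07026 ≈ 0.1964.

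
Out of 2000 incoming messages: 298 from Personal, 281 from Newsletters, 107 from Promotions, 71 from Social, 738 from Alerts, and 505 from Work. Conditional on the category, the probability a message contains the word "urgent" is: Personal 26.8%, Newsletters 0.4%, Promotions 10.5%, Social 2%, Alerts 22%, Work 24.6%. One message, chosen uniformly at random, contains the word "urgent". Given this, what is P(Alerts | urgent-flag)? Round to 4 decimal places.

0.4270

Compute prior × likelihood for every hypothesis:
  Personal: 0.149 × 0.268 = 0.039932
  Newsletters: 0.1405 × 0.004 = 0.000562
  Promotions: 0.0535 × 0.105 = 0.0056175
  Social: 0.0355 × 0.02 = 0.00071
  Alerts: 0.369 × 0.22 = 0.08118
  Work: 0.2525 × 0.246 = 0.062115
Total = 0.1901165.
P(Alerts | evidence) = 0.08118 / 0.1901165 ≈ 0.4270.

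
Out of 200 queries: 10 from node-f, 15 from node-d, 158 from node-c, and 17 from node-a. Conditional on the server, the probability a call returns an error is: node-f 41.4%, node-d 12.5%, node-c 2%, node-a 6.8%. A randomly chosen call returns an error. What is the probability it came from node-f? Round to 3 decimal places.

Prior × likelihood for each hypothesis:
  node-f: 0.05 × 0.414 = 0.0207
  node-d: 0.075 × 0.125 = 0.009375
  node-c: 0.79 × 0.02 = 0.0158
  node-a: 0.085 × 0.068 = 0.00578
Sum = 0.051655.
P(node-f | evidence) = 0.0207 / 0.051655 ≈ 0.401.

0.401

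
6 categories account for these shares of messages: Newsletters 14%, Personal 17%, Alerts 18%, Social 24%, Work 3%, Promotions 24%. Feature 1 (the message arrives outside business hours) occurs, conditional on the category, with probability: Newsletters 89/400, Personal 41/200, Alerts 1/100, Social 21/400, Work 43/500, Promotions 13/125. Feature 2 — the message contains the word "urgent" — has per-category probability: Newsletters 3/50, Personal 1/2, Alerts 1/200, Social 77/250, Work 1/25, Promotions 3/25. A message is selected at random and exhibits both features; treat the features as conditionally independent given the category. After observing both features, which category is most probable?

Personal

Prior × likelihood for each hypothesis:
  Newsletters: 0.14 × 0.2225 × 0.06 = 0.001869
  Personal: 0.17 × 0.205 × 0.5 = 0.017425
  Alerts: 0.18 × 0.01 × 0.005 = 0.000009
  Social: 0.24 × 0.0525 × 0.308 = 0.0038808
  Work: 0.03 × 0.086 × 0.04 = 0.0001032
  Promotions: 0.24 × 0.104 × 0.12 = 0.0029952
Normalizing constant = 0.0262822.
Largest term belongs to Personal, so Personal is most probable.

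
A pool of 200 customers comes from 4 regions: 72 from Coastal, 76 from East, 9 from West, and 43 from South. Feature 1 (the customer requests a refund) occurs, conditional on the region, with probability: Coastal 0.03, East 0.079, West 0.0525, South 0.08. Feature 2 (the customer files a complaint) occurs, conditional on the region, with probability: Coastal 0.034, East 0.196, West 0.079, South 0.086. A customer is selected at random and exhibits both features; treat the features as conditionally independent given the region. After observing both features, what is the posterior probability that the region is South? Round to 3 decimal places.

Compute prior × likelihood for every hypothesis:
  Coastal: 0.36 × 0.03 × 0.034 = 0.0003672
  East: 0.38 × 0.079 × 0.196 = 0.00588392
  West: 0.045 × 0.0525 × 0.079 = 0.0001866375
  South: 0.215 × 0.08 × 0.086 = 0.0014792
Normalizing constant = 0.0079169575.
P(South | evidence) = 0.0014792 / 0.0079169575 ≈ 0.187.

0.187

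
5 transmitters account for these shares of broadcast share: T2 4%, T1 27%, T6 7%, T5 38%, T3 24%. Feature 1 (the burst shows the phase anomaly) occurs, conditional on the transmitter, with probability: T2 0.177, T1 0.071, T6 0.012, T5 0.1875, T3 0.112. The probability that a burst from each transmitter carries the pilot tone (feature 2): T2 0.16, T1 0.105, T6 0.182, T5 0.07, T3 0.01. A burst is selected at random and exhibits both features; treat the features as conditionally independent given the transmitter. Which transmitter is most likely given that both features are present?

By Bayes' rule, posterior ∝ prior × likelihood:
  T2: 0.04 × 0.177 × 0.16 = 0.0011328
  T1: 0.27 × 0.071 × 0.105 = 0.00201285
  T6: 0.07 × 0.012 × 0.182 = 0.00015288
  T5: 0.38 × 0.1875 × 0.07 = 0.0049875
  T3: 0.24 × 0.112 × 0.01 = 0.0002688
Sum = 0.00855483.
Largest term belongs to T5, so T5 is most probable.

T5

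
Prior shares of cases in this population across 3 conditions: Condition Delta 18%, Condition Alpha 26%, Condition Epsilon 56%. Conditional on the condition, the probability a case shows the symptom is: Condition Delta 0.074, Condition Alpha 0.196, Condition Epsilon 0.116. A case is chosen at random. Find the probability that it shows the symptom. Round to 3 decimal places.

Prior × likelihood for each hypothesis:
  Condition Delta: 0.18 × 0.074 = 0.01332
  Condition Alpha: 0.26 × 0.196 = 0.05096
  Condition Epsilon: 0.56 × 0.116 = 0.06496
P(symptomatic) = 0.01332 + 0.05096 + 0.06496 = 0.12924 → 0.129.

0.129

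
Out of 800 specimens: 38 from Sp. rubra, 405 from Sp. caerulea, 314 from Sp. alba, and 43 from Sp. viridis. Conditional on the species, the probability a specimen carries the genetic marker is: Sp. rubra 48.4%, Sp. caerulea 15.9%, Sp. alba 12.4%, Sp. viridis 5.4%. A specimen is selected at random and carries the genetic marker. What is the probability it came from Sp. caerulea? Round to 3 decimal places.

0.519

By Bayes' rule, posterior ∝ prior × likelihood:
  Sp. rubra: 0.0475 × 0.484 = 0.02299
  Sp. caerulea: 0.50625 × 0.159 = 0.08049375
  Sp. alba: 0.3925 × 0.124 = 0.04867
  Sp. viridis: 0.05375 × 0.054 = 0.0029025
Sum = 0.15505625.
P(Sp. caerulea | evidence) = 0.08049375 / 0.15505625 ≈ 0.519.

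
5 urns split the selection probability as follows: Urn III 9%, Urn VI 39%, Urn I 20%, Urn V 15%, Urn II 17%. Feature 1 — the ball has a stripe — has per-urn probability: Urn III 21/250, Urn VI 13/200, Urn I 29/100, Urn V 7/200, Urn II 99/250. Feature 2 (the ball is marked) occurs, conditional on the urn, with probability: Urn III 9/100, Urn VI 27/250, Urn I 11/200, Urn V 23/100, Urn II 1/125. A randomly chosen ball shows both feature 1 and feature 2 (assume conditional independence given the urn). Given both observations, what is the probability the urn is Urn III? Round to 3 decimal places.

0.081

Compute prior × likelihood for every hypothesis:
  Urn III: 0.09 × 0.084 × 0.09 = 0.0006804
  Urn VI: 0.39 × 0.065 × 0.108 = 0.0027378
  Urn I: 0.2 × 0.29 × 0.055 = 0.00319
  Urn V: 0.15 × 0.035 × 0.23 = 0.0012075
  Urn II: 0.17 × 0.396 × 0.008 = 0.00053856
Normalizing constant = 0.00835426.
P(Urn III | evidence) = 0.0006804 / 0.00835426 ≈ 0.081.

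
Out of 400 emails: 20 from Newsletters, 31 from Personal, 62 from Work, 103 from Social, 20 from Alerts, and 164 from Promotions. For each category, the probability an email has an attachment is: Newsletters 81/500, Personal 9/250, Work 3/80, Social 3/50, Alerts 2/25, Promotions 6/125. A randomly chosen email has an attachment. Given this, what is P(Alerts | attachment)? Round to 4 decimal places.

By Bayes' rule, posterior ∝ prior × likelihood:
  Newsletters: 0.05 × 0.162 = 0.0081
  Personal: 0.0775 × 0.036 = 0.00279
  Work: 0.155 × 0.0375 = 0.0058125
  Social: 0.2575 × 0.06 = 0.01545
  Alerts: 0.05 × 0.08 = 0.004
  Promotions: 0.41 × 0.048 = 0.01968
Normalizing constant = 0.0558325.
P(Alerts | evidence) = 0.004 / 0.0558325 ≈ 0.0716.

0.0716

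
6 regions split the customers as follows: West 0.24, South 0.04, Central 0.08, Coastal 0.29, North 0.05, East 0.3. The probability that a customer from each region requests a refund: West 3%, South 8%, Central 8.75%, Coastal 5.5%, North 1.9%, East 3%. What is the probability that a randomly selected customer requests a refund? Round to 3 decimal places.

Unnormalized posteriors (prior × likelihood):
  West: 0.24 × 0.03 = 0.0072
  South: 0.04 × 0.08 = 0.0032
  Central: 0.08 × 0.0875 = 0.007
  Coastal: 0.29 × 0.055 = 0.01595
  North: 0.05 × 0.019 = 0.00095
  East: 0.3 × 0.03 = 0.009
P(refund) = 0.0072 + 0.0032 + 0.007 + 0.01595 + 0.00095 + 0.009 = 0.0433 → 0.043.

0.043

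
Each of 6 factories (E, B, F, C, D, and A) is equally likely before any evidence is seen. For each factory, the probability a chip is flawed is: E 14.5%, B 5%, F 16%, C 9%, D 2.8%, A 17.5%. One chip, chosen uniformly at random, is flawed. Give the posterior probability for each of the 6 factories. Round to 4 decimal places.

E 0.2238, B 0.0772, F 0.2469, C 0.1389, D 0.0432, A 0.2701

With a uniform prior (1/6 each), posterior ∝ likelihood:
  E: 0.145
  B: 0.05
  F: 0.16
  C: 0.09
  D: 0.028
  A: 0.175
Total = 0.648.
P(E | flawed) = 0.145/0.648 ≈ 0.2238
P(B | flawed) = 0.05/0.648 ≈ 0.0772
P(F | flawed) = 0.16/0.648 ≈ 0.2469
P(C | flawed) = 0.09/0.648 ≈ 0.1389
P(D | flawed) = 0.028/0.648 ≈ 0.0432
P(A | flawed) = 0.175/0.648 ≈ 0.2701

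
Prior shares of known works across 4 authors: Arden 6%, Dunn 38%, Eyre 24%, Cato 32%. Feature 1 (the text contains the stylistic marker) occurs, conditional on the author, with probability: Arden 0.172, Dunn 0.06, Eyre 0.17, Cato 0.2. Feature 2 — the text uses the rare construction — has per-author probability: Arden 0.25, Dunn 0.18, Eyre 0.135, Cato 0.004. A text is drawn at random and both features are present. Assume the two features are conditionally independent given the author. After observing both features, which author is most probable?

Eyre

Unnormalized posteriors (prior × likelihood):
  Arden: 0.06 × 0.172 × 0.25 = 0.00258
  Dunn: 0.38 × 0.06 × 0.18 = 0.004104
  Eyre: 0.24 × 0.17 × 0.135 = 0.005508
  Cato: 0.32 × 0.2 × 0.004 = 0.000256
Total = 0.012448.
Largest term belongs to Eyre, so Eyre is most probable.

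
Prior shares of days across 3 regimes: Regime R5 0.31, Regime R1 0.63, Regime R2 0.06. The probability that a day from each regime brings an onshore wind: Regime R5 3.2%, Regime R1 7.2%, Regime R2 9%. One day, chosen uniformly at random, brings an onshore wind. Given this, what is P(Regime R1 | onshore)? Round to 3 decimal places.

Compute prior × likelihood for every hypothesis:
  Regime R5: 0.31 × 0.032 = 0.00992
  Regime R1: 0.63 × 0.072 = 0.04536
  Regime R2: 0.06 × 0.09 = 0.0054
Sum = 0.06068.
P(Regime R1 | evidence) = 0.04536 / 0.06068 ≈ 0.748.

0.748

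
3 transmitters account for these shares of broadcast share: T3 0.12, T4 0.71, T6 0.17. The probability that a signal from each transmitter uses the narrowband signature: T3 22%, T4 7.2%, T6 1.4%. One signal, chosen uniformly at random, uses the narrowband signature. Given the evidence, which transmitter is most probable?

By Bayes' rule, posterior ∝ prior × likelihood:
  T3: 0.12 × 0.22 = 0.0264
  T4: 0.71 × 0.072 = 0.05112
  T6: 0.17 × 0.014 = 0.00238
Total = 0.0799.
Largest term belongs to T4, so T4 is most probable.

T4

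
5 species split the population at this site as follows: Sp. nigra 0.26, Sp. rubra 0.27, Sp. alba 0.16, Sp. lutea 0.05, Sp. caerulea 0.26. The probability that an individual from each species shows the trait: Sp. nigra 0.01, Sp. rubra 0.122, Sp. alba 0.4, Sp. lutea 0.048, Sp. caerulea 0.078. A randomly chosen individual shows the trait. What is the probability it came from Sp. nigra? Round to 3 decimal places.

0.021

Compute prior × likelihood for every hypothesis:
  Sp. nigra: 0.26 × 0.01 = 0.0026
  Sp. rubra: 0.27 × 0.122 = 0.03294
  Sp. alba: 0.16 × 0.4 = 0.064
  Sp. lutea: 0.05 × 0.048 = 0.0024
  Sp. caerulea: 0.26 × 0.078 = 0.02028
Sum = 0.12222.
P(Sp. nigra | evidence) = 0.0026 / 0.12222 ≈ 0.021.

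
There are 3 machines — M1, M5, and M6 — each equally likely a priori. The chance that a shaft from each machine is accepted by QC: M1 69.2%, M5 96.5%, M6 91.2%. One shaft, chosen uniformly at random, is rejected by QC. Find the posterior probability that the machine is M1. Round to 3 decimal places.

0.715

Taking complements, P(rejected | each) = M1 0.308, M5 0.035, M6 0.088.
Since the prior is uniform, the posterior is proportional to the likelihood:
  M1: 0.308
  M5: 0.035
  M6: 0.088
Total = 0.431.
P(M1 | evidence) = 0.308 / 0.431 ≈ 0.715.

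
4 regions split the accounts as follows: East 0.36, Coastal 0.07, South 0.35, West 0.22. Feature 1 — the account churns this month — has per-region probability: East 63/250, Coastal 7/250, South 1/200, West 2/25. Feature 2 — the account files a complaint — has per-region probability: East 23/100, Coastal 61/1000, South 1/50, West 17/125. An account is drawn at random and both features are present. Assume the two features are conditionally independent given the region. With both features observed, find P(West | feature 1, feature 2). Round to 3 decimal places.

0.102

Unnormalized posteriors (prior × likelihood):
  East: 0.36 × 0.252 × 0.23 = 0.0208656
  Coastal: 0.07 × 0.028 × 0.061 = 0.00011956
  South: 0.35 × 0.005 × 0.02 = 0.000035
  West: 0.22 × 0.08 × 0.136 = 0.0023936
Sum = 0.02341376.
P(West | evidence) = 0.0023936 / 0.02341376 ≈ 0.102.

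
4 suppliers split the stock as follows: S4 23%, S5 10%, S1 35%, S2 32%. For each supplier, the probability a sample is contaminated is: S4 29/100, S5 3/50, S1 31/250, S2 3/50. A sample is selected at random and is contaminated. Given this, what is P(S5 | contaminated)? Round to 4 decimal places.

0.0443

Compute prior × likelihood for every hypothesis:
  S4: 0.23 × 0.29 = 0.0667
  S5: 0.1 × 0.06 = 0.006
  S1: 0.35 × 0.124 = 0.0434
  S2: 0.32 × 0.06 = 0.0192
Normalizing constant = 0.1353.
P(S5 | evidence) = 0.006 / 0.1353 ≈ 0.0443.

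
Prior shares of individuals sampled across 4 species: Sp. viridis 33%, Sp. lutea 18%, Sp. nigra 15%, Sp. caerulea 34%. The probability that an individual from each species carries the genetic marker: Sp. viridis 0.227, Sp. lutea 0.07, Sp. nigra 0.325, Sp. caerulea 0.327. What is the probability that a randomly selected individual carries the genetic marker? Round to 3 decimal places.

0.247

By Bayes' rule, posterior ∝ prior × likelihood:
  Sp. viridis: 0.33 × 0.227 = 0.07491
  Sp. lutea: 0.18 × 0.07 = 0.0126
  Sp. nigra: 0.15 × 0.325 = 0.04875
  Sp. caerulea: 0.34 × 0.327 = 0.11118
P(marker) = 0.07491 + 0.0126 + 0.04875 + 0.11118 = 0.24744 → 0.247.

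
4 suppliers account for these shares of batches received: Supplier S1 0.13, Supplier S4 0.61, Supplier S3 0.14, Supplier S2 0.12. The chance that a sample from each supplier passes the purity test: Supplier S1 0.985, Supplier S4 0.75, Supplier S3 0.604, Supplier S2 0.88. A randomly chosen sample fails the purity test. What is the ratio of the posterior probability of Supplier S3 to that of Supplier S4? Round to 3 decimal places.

Taking complements, P(off-spec | each) = Supplier S1 0.015, Supplier S4 0.25, Supplier S3 0.396, Supplier S2 0.12.
Compute prior × likelihood for every hypothesis:
  Supplier S1: 0.13 × 0.015 = 0.00195
  Supplier S4: 0.61 × 0.25 = 0.1525
  Supplier S3: 0.14 × 0.396 = 0.05544
  Supplier S2: 0.12 × 0.12 = 0.0144
Sum = 0.22429.
The ratio is 0.05544 / 0.1525 (the normalizer cancels) = 0.364.

0.364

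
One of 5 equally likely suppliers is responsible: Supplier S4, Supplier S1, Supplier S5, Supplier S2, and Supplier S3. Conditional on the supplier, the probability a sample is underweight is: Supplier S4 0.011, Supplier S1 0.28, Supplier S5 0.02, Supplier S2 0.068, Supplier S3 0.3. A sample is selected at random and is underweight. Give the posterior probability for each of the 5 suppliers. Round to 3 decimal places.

Supplier S4 0.016, Supplier S1 0.412, Supplier S5 0.029, Supplier S2 0.100, Supplier S3 0.442

Since the prior is uniform, the posterior is proportional to the likelihood:
  Supplier S4: 0.011
  Supplier S1: 0.28
  Supplier S5: 0.02
  Supplier S2: 0.068
  Supplier S3: 0.3
Normalizing constant = 0.679.
P(Supplier S4 | underweight) = 0.011/0.679 ≈ 0.016
P(Supplier S1 | underweight) = 0.28/0.679 ≈ 0.412
P(Supplier S5 | underweight) = 0.02/0.679 ≈ 0.029
P(Supplier S2 | underweight) = 0.068/0.679 ≈ 0.100
P(Supplier S3 | underweight) = 0.3/0.679 ≈ 0.442
(Check: 0.016+0.412+0.029+0.100+0.442 = 0.999.)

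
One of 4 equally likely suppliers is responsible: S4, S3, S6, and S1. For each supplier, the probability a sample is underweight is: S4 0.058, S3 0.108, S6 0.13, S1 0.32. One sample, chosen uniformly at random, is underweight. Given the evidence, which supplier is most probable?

S1

With a uniform prior (1/4 each), posterior ∝ likelihood:
  S4: 0.058
  S3: 0.108
  S6: 0.13
  S1: 0.32
Normalizing constant = 0.616.
Largest term belongs to S1, so S1 is most probable.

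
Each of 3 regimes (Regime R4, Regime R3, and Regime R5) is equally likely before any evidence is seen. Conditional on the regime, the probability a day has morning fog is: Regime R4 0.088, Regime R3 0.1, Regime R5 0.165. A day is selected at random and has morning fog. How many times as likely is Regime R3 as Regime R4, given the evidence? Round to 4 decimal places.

1.1364

With a uniform prior (1/3 each), posterior ∝ likelihood:
  Regime R4: 0.088
  Regime R3: 0.1
  Regime R5: 0.165
Normalizing constant = 0.353.
The ratio is 0.1 / 0.088 (the normalizer cancels) = 1.1364.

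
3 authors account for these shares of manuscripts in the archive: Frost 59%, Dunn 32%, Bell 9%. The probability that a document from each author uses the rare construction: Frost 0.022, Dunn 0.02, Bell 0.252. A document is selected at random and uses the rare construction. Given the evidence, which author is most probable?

Prior × likelihood for each hypothesis:
  Frost: 0.59 × 0.022 = 0.01298
  Dunn: 0.32 × 0.02 = 0.0064
  Bell: 0.09 × 0.252 = 0.02268
Sum = 0.04206.
Largest term belongs to Bell, so Bell is most probable.

Bell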